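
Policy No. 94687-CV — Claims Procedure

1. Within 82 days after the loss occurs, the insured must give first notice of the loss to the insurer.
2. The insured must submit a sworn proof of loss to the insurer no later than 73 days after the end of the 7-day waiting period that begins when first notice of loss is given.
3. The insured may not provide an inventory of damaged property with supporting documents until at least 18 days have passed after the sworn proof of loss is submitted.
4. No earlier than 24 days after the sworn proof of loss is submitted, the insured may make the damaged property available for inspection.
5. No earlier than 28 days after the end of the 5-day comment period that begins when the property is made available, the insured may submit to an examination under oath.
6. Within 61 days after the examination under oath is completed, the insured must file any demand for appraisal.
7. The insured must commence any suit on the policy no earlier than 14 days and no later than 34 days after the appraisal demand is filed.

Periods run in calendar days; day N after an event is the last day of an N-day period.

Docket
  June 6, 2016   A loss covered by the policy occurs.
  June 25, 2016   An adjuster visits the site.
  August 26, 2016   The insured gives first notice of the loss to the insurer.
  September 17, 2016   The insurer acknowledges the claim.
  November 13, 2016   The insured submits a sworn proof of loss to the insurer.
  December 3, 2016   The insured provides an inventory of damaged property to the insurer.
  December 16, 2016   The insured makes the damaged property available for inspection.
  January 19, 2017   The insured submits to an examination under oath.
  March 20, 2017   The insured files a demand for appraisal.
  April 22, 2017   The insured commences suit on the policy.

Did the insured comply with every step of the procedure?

Step 1: 82 days after June 6, 2016 (when the loss occurs) is August 27, 2016; completed August 26, 2016, before the deadline.
Step 2: 73 days after September 2, 2016 (end of the 7-day waiting period, which began when first notice of loss is given on August 26, 2016) is November 14, 2016; November 13, 2016 is within that limit.
Step 3: the earliest permitted date is 18 days after November 13, 2016 (when the sworn proof of loss is submitted), i.e. December 1, 2016; done December 3, 2016, after the minimum wait.
Step 4: the earliest permitted date is 24 days after November 13, 2016 (when the sworn proof of loss is submitted), i.e. December 7, 2016; done December 16, 2016 — permitted.
Step 5: the earliest permitted date is 28 days after December 21, 2016 (end of the 5-day comment period, which began when the property is made available on December 16, 2016), i.e. January 18, 2017; done January 19, 2017, after the minimum wait.
Step 6: 61 days after January 19, 2017 (when the examination under oath is completed) is March 21, 2017; completed March 20, 2017, before the deadline.
Step 7: the window is 14–34 days after March 20, 2017 (when the appraisal demand is filed), so April 3, 2017 through April 23, 2017; done April 22, 2017, which is between those dates.

Yes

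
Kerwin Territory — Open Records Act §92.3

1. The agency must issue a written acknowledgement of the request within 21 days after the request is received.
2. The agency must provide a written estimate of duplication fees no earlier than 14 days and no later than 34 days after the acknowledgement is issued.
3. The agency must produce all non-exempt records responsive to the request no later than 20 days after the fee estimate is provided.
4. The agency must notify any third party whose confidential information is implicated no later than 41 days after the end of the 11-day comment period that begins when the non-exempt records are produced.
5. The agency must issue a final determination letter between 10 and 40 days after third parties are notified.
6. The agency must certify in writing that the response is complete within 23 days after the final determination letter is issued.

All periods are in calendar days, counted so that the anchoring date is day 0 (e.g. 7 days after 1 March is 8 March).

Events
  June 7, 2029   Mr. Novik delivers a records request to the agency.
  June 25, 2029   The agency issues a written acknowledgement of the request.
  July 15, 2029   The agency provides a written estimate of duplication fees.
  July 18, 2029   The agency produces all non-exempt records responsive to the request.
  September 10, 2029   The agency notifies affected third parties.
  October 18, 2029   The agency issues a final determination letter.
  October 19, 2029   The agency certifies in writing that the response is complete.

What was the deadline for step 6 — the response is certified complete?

Step 6 runs from October 18, 2029, when the final determination letter is issued. 23 days after October 18, 2029 is November 10, 2029.

November 10, 2029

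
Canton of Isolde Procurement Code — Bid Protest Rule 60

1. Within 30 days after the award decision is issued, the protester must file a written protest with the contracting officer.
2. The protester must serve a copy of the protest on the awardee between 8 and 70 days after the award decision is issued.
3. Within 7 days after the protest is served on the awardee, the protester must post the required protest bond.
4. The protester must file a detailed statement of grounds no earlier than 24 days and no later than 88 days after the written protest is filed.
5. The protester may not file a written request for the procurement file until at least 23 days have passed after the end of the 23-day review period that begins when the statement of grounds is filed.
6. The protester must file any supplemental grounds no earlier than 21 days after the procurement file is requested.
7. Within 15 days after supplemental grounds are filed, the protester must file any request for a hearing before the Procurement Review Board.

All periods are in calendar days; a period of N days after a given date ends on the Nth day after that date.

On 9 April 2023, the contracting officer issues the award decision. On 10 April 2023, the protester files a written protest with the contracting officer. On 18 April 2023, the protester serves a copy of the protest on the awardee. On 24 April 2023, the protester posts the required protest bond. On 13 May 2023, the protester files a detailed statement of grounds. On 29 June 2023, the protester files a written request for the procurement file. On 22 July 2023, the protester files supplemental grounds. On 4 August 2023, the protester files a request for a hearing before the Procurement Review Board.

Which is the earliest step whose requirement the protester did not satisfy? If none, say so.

None — every step was satisfied

Step 1 — counting 30 days from 9 April 2023 (when the award decision is issued) gives a deadline of 9 May 2023; done 10 April 2023 — timely.
Step 2 — 8 and 70 days from 9 April 2023 (when the award decision is issued) are 17 April 2023 and 18 June 2023 respectively; done 18 April 2023 — within the window.
Step 3 — counting 7 days from 18 April 2023 (when the protest is served on the awardee) gives a deadline of 25 April 2023; done 24 April 2023 — timely.
Step 4 — 24 and 88 days from 10 April 2023 (when the written protest is filed) are 4 May 2023 and 7 July 2023 respectively; done 13 May 2023, which is between those dates.
Step 5 — must wait 23 days from 5 June 2023 (end of the 23-day review period, which began when the statement of grounds is filed on 13 May 2023), so not before 28 June 2023; 29 June 2023 is on or after that date.
Step 6 — must wait 21 days from 29 June 2023 (when the procurement file is requested), so not before 20 July 2023; done 22 July 2023 — permitted.
Step 7 — counting 15 days from 22 July 2023 (when supplemental grounds are filed) gives a deadline of 6 August 2023; 4 August 2023 is within that limit.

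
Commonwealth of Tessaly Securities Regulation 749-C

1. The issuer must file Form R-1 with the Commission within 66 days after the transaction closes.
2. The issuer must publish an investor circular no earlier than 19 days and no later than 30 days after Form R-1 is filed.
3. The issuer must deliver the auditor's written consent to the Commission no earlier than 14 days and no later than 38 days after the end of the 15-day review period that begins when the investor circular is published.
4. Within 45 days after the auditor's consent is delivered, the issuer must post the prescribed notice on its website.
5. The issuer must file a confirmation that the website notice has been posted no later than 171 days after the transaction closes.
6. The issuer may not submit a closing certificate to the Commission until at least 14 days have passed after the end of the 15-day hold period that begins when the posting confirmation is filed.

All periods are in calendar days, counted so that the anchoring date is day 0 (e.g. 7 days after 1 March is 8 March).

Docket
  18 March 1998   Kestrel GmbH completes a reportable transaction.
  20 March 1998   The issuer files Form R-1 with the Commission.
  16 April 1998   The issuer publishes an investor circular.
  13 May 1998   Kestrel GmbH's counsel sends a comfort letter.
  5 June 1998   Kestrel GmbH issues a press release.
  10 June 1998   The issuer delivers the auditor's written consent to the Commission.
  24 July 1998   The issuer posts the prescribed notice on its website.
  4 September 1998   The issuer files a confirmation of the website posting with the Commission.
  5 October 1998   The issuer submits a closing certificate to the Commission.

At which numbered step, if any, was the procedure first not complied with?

Step 3

(1) due by 18 March 1998 + 66 days = 23 May 1998; 20 March 1998 is within that limit.
(2) the permitted window runs from 20 March 1998 + 19 = 8 April 1998 to 20 March 1998 + 30 = 19 April 1998; done 16 April 1998 — within the window.
(3) the permitted window runs from 1 May 1998 + 14 = 15 May 1998 to 1 May 1998 + 38 = 8 June 1998; done 10 June 1998 — 2 days after the window closed.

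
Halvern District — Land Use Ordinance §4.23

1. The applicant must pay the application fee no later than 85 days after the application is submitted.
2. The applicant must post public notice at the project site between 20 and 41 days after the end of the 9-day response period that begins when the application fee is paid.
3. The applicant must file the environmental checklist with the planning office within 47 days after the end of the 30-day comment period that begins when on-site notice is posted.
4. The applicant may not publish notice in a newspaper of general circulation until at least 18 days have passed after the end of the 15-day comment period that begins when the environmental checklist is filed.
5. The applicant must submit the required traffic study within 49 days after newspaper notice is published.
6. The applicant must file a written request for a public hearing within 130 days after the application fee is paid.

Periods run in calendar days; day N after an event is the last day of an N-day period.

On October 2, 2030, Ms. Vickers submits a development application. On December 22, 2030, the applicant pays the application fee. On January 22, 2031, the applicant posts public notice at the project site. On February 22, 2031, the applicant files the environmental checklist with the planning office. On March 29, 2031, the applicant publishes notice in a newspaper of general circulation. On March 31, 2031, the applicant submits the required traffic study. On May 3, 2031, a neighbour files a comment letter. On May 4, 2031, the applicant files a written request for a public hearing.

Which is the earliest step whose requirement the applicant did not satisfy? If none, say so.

Step 6

(1) due by October 2, 2030 + 85 days = December 26, 2030; completed December 22, 2030, before the deadline.
(2) the permitted window runs from December 31, 2030 + 20 = January 20, 2031 to December 31, 2030 + 41 = February 10, 2031; January 22, 2031 falls inside that range.
(3) due by February 21, 2031 + 47 days = April 9, 2031; done February 22, 2031 — timely.
(4) permitted from March 9, 2031 + 18 days = March 27, 2031 onward; March 29, 2031 is on or after that date.
(5) due by March 29, 2031 + 49 days = May 17, 2031; March 31, 2031 is within that limit.
(6) due by December 22, 2030 + 130 days = May 1, 2031; not done until May 4, 2031, 3 days after the deadline.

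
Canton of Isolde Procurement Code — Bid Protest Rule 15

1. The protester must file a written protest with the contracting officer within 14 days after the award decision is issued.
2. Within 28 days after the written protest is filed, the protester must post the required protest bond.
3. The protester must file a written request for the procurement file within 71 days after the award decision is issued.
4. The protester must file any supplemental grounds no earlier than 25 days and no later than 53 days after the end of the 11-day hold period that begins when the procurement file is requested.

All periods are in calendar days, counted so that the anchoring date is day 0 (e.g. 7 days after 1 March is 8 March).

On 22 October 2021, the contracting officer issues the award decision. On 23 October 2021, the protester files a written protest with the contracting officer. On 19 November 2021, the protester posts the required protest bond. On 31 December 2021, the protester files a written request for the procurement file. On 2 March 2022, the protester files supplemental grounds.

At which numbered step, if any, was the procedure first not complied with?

(1) due by 22 October 2021 + 14 days = 5 November 2021; 23 October 2021 is within that limit.
(2) due by 23 October 2021 + 28 days = 20 November 2021; 19 November 2021 is within that limit.
(3) due by 22 October 2021 + 71 days = 1 January 2022; 31 December 2021 is within that limit.
(4) the permitted window runs from 11 January 2022 + 25 = 5 February 2022 to 11 January 2022 + 53 = 5 March 2022; done 2 March 2022 — within the window.

None — every step was satisfied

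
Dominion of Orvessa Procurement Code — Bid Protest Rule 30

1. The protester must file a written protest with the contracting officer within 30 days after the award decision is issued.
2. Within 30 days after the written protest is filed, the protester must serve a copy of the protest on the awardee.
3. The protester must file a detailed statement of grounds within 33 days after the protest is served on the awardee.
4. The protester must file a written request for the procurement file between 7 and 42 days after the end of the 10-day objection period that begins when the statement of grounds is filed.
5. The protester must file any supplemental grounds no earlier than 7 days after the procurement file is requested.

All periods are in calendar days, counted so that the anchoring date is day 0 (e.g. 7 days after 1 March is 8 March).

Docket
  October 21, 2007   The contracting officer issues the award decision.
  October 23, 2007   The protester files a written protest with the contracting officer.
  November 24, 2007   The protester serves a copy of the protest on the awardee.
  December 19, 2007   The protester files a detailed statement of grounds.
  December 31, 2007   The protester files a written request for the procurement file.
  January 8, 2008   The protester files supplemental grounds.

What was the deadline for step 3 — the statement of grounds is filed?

December 27, 2007

Step 3 runs from November 24, 2007, when the protest is served on the awardee. 33 days after November 24, 2007 is December 27, 2007.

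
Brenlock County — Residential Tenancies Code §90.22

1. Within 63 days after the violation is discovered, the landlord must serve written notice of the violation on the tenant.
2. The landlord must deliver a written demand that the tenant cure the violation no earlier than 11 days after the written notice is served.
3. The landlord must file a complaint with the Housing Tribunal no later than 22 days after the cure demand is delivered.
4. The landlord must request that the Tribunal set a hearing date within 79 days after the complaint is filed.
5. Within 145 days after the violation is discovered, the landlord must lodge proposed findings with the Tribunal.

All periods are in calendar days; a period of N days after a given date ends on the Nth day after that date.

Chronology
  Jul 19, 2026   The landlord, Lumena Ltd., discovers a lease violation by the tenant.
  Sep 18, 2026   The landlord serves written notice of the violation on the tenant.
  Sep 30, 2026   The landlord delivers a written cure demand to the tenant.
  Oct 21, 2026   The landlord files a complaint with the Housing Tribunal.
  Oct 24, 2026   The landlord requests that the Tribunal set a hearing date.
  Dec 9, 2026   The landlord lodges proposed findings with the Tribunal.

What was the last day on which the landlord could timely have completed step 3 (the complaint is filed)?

Oct 22, 2026

Step 3 runs from Sep 30, 2026, when the cure demand is delivered. 22 days after Sep 30, 2026 is Oct 22, 2026.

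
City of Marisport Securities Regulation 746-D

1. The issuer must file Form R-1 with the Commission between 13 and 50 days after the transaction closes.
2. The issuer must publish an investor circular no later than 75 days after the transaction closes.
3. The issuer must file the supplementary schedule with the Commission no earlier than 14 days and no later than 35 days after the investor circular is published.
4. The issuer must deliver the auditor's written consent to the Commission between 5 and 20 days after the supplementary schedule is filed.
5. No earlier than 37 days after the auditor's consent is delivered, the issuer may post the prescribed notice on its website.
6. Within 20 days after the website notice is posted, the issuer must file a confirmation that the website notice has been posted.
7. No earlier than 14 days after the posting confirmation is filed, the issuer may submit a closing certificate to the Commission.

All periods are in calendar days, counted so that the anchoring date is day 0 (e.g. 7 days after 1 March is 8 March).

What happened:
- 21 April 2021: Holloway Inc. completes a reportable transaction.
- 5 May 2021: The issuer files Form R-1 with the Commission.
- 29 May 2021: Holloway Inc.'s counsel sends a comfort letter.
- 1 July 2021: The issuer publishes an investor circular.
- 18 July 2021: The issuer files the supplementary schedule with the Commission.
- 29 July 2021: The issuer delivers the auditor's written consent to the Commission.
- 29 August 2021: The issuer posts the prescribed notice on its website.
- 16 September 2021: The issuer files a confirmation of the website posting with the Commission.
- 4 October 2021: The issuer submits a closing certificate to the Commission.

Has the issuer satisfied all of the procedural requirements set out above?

Step 1 — 13 and 50 days from 21 April 2021 (when the transaction closes) are 4 May 2021 and 10 June 2021 respectively; done 5 May 2021, which is between those dates.
Step 2 — counting 75 days from 21 April 2021 (when the transaction closes) gives a deadline of 5 July 2021; completed 1 July 2021, before the deadline.
Step 3 — 14 and 35 days from 1 July 2021 (when the investor circular is published) are 15 July 2021 and 5 August 2021 respectively; done 18 July 2021 — within the window.
Step 4 — 5 and 20 days from 18 July 2021 (when the supplementary schedule is filed) are 23 July 2021 and 7 August 2021 respectively; done 29 July 2021 — within the window.
Step 5 — must wait 37 days from 29 July 2021 (when the auditor's consent is delivered), so not before 4 September 2021; 29 August 2021 is 6 days before the earliest permitted date.
No need to go further; step 5 was not satisfied.

No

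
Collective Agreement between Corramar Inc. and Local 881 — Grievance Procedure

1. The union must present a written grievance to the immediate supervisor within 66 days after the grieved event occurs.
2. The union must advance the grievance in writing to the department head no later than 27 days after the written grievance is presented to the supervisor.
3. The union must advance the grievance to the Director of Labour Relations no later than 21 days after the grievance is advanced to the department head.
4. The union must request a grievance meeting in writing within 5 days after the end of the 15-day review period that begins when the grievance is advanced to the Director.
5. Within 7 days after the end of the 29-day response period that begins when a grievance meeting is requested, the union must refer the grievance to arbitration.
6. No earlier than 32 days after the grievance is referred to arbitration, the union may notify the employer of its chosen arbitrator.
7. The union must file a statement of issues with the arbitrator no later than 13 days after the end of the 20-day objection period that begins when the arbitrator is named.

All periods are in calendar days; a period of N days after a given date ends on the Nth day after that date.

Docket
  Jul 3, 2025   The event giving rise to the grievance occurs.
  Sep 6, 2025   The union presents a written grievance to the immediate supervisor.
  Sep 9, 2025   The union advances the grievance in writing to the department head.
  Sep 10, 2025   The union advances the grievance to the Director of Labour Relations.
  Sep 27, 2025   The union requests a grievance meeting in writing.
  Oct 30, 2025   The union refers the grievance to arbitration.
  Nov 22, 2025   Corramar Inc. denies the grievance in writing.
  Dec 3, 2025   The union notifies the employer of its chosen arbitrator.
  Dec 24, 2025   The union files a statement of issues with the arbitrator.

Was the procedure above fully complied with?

Yes

(1) due by Jul 3, 2025 + 66 days = Sep 7, 2025; Sep 6, 2025 is within that limit.
(2) due by Sep 6, 2025 + 27 days = Oct 3, 2025; completed Sep 9, 2025, before the deadline.
(3) due by Sep 9, 2025 + 21 days = Sep 30, 2025; completed Sep 10, 2025, before the deadline.
(4) due by Sep 25, 2025 + 5 days = Sep 30, 2025; done Sep 27, 2025 — timely.
(5) due by Oct 26, 2025 + 7 days = Nov 2, 2025; Oct 30, 2025 is within that limit.
(6) permitted from Oct 30, 2025 + 32 days = Dec 1, 2025 onward; Dec 3, 2025 is on or after that date.
(7) due by Dec 23, 2025 + 13 days = Jan 5, 2026; Dec 24, 2025 is within that limit.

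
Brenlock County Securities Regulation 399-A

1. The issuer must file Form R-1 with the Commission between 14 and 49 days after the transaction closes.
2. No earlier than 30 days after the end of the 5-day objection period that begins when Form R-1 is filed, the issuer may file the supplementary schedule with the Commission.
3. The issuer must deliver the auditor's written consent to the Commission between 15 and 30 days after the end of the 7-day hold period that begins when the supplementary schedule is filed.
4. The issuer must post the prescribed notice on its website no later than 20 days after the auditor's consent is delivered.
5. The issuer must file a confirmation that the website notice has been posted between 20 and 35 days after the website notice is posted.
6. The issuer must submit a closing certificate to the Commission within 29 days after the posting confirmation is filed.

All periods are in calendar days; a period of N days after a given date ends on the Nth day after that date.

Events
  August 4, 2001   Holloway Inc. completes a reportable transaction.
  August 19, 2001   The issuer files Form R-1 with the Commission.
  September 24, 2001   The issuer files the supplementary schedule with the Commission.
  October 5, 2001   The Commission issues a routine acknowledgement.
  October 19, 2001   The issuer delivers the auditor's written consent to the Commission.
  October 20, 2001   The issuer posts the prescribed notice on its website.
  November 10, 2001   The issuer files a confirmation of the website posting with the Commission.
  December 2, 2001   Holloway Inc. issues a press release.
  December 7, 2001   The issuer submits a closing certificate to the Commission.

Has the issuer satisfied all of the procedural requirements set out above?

Yes

(1) the permitted window runs from August 4, 2001 + 14 = August 18, 2001 to August 4, 2001 + 49 = September 22, 2001; done August 19, 2001, which is between those dates.
(2) permitted from August 24, 2001 + 30 days = September 23, 2001 onward; September 24, 2001 is on or after that date.
(3) the permitted window runs from October 1, 2001 + 15 = October 16, 2001 to October 1, 2001 + 30 = October 31, 2001; done October 19, 2001, which is between those dates.
(4) due by October 19, 2001 + 20 days = November 8, 2001; done October 20, 2001 — timely.
(5) the permitted window runs from October 20, 2001 + 20 = November 9, 2001 to October 20, 2001 + 35 = November 24, 2001; November 10, 2001 falls inside that range.
(6) due by November 10, 2001 + 29 days = December 9, 2001; December 7, 2001 is within that limit.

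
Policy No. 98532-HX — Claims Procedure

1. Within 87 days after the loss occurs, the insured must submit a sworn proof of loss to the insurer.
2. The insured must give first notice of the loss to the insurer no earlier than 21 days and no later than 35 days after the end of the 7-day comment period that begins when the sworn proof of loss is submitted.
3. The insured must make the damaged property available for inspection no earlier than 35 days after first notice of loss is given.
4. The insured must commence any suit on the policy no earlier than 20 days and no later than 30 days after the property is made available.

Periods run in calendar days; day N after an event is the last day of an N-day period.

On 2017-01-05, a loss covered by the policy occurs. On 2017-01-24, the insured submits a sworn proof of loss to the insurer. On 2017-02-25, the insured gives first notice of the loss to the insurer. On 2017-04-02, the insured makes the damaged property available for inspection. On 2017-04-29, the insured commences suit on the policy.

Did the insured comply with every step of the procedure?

Yes

Step 1 — counting 87 days from 2017-01-05 (when the loss occurs) gives a deadline of 2017-04-02; completed 2017-01-24, before the deadline.
Step 2 — 21 and 35 days from 2017-01-31 (end of the 7-day comment period, which began when the sworn proof of loss is submitted on 2017-01-24) are 2017-02-21 and 2017-03-07 respectively; done 2017-02-25 — within the window.
Step 3 — must wait 35 days from 2017-02-25 (when first notice of loss is given), so not before 2017-04-01; done 2017-04-02, after the minimum wait.
Step 4 — 20 and 30 days from 2017-04-02 (when the property is made available) are 2017-04-22 and 2017-05-02 respectively; done 2017-04-29, which is between those dates.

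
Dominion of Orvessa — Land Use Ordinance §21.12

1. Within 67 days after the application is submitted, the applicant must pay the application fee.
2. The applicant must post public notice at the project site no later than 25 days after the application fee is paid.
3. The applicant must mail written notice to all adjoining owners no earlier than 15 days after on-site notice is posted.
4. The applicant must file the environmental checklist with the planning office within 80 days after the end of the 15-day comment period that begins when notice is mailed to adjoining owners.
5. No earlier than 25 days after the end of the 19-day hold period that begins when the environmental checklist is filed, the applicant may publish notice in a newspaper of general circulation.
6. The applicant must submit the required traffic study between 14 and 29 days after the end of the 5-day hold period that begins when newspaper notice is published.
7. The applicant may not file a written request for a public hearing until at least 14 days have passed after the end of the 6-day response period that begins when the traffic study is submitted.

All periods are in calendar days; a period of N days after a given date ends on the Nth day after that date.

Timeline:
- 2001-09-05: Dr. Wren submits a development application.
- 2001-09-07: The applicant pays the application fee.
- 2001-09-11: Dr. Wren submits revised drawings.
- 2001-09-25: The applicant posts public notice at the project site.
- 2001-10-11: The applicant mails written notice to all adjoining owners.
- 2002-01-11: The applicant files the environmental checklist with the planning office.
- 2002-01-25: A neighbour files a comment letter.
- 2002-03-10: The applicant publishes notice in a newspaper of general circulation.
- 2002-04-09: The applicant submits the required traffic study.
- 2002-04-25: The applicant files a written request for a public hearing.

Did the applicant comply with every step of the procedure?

Step 1: 67 days after 2001-09-05 (when the application is submitted) is 2001-11-11; 2001-09-07 is within that limit.
Step 2: 25 days after 2001-09-07 (when the application fee is paid) is 2001-10-02; done 2001-09-25 — timely.
Step 3: the earliest permitted date is 15 days after 2001-09-25 (when on-site notice is posted), i.e. 2001-10-10; done 2001-10-11 — permitted.
Step 4: 80 days after 2001-10-26 (end of the 15-day comment period, which began when notice is mailed to adjoining owners on 2001-10-11) is 2002-01-14; completed 2002-01-11, before the deadline.
Step 5: the earliest permitted date is 25 days after 2002-01-30 (end of the 19-day hold period, which began when the environmental checklist is filed on 2002-01-11), i.e. 2002-02-24; 2002-03-10 is on or after that date.
Step 6: the window is 14–29 days after 2002-03-15 (end of the 5-day hold period, which began when newspaper notice is published on 2002-03-10), so 2002-03-29 through 2002-04-13; done 2002-04-09 — within the window.
Step 7: the earliest permitted date is 14 days after 2002-04-15 (end of the 6-day response period, which began when the traffic study is submitted on 2002-04-09), i.e. 2002-04-29; acted on 2002-04-25, 4 days prematurely.

No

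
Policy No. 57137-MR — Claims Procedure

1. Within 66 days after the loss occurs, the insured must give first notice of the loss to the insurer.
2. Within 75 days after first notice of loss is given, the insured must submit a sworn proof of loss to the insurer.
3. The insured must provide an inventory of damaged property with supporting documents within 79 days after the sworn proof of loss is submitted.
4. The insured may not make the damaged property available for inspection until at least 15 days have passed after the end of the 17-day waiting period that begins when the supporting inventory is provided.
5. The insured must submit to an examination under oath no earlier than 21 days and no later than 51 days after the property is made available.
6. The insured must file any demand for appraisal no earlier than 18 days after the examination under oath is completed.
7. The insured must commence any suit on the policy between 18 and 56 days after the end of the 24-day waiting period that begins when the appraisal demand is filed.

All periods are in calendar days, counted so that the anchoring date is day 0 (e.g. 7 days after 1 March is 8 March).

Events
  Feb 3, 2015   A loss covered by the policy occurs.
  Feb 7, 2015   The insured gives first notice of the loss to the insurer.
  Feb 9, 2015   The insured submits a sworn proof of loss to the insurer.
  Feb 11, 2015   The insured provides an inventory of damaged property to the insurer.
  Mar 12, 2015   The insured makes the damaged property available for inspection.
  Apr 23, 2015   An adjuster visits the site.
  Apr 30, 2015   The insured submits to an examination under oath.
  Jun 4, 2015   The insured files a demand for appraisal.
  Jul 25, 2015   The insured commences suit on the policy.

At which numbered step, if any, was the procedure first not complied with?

Step 1: 66 days after Feb 3, 2015 (when the loss occurs) is Apr 10, 2015; completed Feb 7, 2015, before the deadline.
Step 2: 75 days after Feb 7, 2015 (when first notice of loss is given) is Apr 23, 2015; Feb 9, 2015 is within that limit.
Step 3: 79 days after Feb 9, 2015 (when the sworn proof of loss is submitted) is Apr 29, 2015; completed Feb 11, 2015, before the deadline.
Step 4: the earliest permitted date is 15 days after Feb 28, 2015 (end of the 17-day waiting period, which began when the supporting inventory is provided on Feb 11, 2015), i.e. Mar 15, 2015; Mar 12, 2015 is 3 days before the earliest permitted date.

Step 4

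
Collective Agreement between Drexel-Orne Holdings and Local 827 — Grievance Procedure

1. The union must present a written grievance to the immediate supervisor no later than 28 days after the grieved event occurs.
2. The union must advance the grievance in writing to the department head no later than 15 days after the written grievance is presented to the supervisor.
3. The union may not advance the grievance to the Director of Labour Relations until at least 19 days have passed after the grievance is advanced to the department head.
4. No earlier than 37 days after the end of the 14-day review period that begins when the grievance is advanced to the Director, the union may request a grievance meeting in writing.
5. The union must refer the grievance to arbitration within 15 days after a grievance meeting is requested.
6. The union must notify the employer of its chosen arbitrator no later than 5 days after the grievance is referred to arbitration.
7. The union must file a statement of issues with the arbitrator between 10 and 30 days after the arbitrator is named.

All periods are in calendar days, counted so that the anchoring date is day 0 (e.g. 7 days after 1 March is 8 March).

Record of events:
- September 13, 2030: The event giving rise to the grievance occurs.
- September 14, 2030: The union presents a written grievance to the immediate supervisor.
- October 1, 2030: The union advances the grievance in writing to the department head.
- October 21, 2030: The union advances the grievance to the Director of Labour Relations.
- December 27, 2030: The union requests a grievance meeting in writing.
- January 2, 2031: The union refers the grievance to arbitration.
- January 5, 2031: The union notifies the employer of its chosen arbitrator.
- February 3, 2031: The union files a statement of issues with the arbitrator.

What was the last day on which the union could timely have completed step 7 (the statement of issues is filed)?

February 4, 2031

Step 7 runs from January 5, 2031, when the arbitrator is named. The window is 10–30 days after January 5, 2031; it closes on February 4, 2031.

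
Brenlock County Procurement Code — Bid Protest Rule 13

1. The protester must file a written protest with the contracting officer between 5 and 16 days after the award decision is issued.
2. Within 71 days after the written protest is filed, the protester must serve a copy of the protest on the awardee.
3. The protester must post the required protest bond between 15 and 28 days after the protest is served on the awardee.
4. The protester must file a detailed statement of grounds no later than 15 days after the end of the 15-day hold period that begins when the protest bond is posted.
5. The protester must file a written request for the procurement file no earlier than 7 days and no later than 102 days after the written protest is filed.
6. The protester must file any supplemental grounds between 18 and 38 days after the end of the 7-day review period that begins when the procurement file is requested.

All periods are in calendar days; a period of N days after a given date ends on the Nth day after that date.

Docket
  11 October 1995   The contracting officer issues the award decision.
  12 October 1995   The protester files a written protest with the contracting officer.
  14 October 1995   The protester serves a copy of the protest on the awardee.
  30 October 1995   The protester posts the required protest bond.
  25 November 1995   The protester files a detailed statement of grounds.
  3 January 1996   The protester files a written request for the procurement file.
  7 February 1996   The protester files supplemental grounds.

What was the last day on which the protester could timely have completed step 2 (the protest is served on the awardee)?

22 December 1995

Step 2 runs from 12 October 1995, when the written protest is filed. 71 days after 12 October 1995 is 22 December 1995.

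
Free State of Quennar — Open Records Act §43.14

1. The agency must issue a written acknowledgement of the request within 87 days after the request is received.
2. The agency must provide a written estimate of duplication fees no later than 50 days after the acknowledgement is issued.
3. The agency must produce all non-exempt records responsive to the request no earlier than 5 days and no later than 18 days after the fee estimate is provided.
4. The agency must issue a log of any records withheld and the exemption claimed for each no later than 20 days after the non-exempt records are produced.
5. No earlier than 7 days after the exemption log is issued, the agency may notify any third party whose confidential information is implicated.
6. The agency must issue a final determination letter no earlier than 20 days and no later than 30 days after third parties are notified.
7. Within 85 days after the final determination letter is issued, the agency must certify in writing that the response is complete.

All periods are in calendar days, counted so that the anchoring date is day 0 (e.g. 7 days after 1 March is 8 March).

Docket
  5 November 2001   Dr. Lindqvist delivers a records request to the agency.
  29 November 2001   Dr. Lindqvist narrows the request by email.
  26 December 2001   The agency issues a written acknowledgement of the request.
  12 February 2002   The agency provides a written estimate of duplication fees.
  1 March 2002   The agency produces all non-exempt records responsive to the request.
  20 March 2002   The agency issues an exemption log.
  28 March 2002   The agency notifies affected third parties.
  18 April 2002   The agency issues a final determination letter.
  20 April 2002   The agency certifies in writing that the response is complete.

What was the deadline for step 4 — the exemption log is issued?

21 March 2002

Step 4 runs from 1 March 2002, when the non-exempt records are produced. 20 days after 1 March 2002 is 21 March 2002.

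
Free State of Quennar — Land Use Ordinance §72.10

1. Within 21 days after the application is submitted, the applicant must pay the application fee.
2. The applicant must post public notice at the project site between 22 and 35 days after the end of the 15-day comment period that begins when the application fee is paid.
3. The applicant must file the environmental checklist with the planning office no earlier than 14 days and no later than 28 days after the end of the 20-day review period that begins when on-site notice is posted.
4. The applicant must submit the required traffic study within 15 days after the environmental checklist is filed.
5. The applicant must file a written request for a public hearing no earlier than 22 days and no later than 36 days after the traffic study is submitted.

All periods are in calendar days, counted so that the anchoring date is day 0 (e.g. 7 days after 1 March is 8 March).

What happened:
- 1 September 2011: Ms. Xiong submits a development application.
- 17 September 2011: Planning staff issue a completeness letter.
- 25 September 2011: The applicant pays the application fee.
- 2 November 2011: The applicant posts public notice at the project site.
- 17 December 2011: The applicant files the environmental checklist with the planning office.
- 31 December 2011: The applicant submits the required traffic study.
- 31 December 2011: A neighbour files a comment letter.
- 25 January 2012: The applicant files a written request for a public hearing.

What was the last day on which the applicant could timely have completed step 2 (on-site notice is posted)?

The application fee is paid on 25 September 2011; the 15-day comment period therefore ends 10 October 2011, and step 2 runs from that date. The window is 22–35 days after 10 October 2011; it closes on 14 November 2011.

14 November 2011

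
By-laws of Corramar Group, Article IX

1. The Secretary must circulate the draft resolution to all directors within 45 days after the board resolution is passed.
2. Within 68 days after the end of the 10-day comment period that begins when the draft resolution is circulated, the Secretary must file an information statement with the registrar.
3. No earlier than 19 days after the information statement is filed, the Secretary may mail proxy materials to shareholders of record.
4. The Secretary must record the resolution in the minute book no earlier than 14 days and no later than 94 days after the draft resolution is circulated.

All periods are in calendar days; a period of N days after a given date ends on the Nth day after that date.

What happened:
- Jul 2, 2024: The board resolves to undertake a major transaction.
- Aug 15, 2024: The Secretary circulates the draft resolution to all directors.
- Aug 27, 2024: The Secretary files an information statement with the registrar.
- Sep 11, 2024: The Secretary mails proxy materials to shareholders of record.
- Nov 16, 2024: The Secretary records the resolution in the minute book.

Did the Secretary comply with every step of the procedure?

Step 1: 45 days after Jul 2, 2024 (when the board resolution is passed) is Aug 16, 2024; done Aug 15, 2024 — timely.
Step 2: 68 days after Aug 25, 2024 (end of the 10-day comment period, which began when the draft resolution is circulated on Aug 15, 2024) is Nov 1, 2024; done Aug 27, 2024 — timely.
Step 3: the earliest permitted date is 19 days after Aug 27, 2024 (when the information statement is filed), i.e. Sep 15, 2024; acted on Sep 11, 2024, 4 days prematurely.

No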